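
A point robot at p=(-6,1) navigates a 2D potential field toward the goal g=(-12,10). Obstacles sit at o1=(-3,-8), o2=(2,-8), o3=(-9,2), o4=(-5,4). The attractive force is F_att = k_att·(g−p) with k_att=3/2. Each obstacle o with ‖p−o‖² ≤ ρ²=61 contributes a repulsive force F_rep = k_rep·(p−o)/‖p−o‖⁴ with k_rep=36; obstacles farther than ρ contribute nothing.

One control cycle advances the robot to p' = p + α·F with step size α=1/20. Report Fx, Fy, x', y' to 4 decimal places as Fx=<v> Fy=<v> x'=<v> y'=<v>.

F_att = 3/2·(g−p) = 3/2·(-6,9) = (-9.0000,13.5000)
o1: d²=90 > ρ²=61 → inactive
o2: d²=145 > ρ²=61 → inactive
o3: d²=10 ≤ ρ²=61; F_rep = 36·(3,-1)/10² = (1.0800,-0.3600)
o4: d²=10 ≤ ρ²=61; F_rep = 36·(-1,-3)/10² = (-0.3600,-1.0800)
F = F_att + ΣF_rep = (-8.2800,12.0600)
p' = p + 1/20·F = (-6.4140,1.6030)

Fx=-8.2800 Fy=12.0600 x'=-6.4140 y'=1.6030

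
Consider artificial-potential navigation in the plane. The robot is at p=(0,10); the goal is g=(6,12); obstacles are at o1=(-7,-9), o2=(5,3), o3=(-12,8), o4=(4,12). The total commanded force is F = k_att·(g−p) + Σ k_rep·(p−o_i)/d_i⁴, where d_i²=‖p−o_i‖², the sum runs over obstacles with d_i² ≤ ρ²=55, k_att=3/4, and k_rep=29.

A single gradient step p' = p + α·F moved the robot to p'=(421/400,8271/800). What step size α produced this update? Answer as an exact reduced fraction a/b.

F_att = 3/4·(g−p) = 3/4·(6,2) = (4.5000,1.5000)
o1: d²=410 > ρ²=55 → inactive
o2: d²=74 > ρ²=55 → inactive
o3: d²=148 > ρ²=55 → inactive
o4: d²=20 ≤ ρ²=55; F_rep = 29·(-4,-2)/20² = (-0.2900,-0.1450)
F = F_att + ΣF_rep = (4.2100,1.3550)
Δp = p'−p = (1.0525,0.3387); α = Δx/Fx = (421/400) / (421/100) = 1/4
check: Δy/Fy = (271/800) / (271/200) = 1/4 ✓

α = 1/4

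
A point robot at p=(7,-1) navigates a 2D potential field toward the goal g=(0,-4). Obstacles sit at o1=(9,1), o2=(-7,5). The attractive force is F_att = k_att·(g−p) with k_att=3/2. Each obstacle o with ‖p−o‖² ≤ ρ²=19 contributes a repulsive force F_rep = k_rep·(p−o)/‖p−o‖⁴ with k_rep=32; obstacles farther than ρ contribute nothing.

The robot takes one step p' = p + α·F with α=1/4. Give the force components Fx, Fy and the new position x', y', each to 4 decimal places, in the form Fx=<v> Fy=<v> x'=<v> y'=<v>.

F_att = 3/2·(g−p) = 3/2·(-7,-3) = (-10.5000,-4.5000)
o1: d²=8 ≤ ρ²=19; F_rep = 32·(-2,-2)/8² = (-1.0000,-1.0000)
o2: d²=232 > ρ²=19 → inactive
F = F_att + ΣF_rep = (-11.5000,-5.5000)
p' = p + 1/4·F = (4.1250,-2.3750)

Fx=-11.5000 Fy=-5.5000 x'=4.1250 y'=-2.3750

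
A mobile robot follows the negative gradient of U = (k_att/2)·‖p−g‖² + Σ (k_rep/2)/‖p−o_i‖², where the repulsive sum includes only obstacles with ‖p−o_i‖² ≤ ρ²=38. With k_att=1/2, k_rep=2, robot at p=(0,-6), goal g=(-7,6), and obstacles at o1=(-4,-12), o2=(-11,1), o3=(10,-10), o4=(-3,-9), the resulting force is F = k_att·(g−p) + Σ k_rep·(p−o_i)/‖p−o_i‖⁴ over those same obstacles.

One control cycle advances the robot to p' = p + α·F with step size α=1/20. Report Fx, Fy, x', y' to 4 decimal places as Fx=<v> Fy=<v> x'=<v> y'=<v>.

F_att = 1/2·(g−p) = 1/2·(-7,12) = (-3.5000,6.0000)
o1: d²=52 > ρ²=38 → inactive
o2: d²=170 > ρ²=38 → inactive
o3: d²=116 > ρ²=38 → inactive
o4: d²=18 ≤ ρ²=38; F_rep = 2·(3,3)/18² = (0.0185,0.0185)
F = F_att + ΣF_rep = (-3.4815,6.0185)
p' = p + 1/20·F = (-0.1741,-5.6991)

Fx=-3.4815 Fy=6.0185 x'=-0.1741 y'=-5.6991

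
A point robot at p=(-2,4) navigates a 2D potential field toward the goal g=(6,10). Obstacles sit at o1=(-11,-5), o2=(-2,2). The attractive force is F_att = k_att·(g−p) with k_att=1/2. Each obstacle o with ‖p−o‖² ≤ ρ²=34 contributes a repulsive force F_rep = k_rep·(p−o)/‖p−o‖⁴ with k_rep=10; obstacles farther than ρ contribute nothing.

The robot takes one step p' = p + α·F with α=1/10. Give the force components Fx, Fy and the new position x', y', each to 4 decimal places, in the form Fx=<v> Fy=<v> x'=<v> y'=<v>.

Fx=4.0000 Fy=4.2500 x'=-1.6000 y'=4.4250

F_att = 1/2·(g−p) = 1/2·(8,6) = (4.0000,3.0000)
o1: d²=162 > ρ²=34 → inactive
o2: d²=4 ≤ ρ²=34; F_rep = 10·(0,2)/4² = (0.0000,1.2500)
F = F_att + ΣF_rep = (4.0000,4.2500)
p' = p + 1/10·F = (-1.6000,4.4250)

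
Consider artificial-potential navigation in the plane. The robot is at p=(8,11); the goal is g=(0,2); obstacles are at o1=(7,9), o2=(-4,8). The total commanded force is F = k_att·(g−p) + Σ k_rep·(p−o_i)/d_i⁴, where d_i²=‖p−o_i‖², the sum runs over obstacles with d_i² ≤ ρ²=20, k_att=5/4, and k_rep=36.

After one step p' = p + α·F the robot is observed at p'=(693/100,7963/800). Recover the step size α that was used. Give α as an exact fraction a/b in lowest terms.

F_att = 5/4·(g−p) = 5/4·(-8,-9) = (-10.0000,-11.2500)
o1: d²=5 ≤ ρ²=20; F_rep = 36·(1,2)/5² = (1.4400,2.8800)
o2: d²=153 > ρ²=20 → inactive
F = F_att + ΣF_rep = (-8.5600,-8.3700)
Δp = p'−p = (-1.0700,-1.0462); α = Δx/Fx = (-107/100) / (-214/25) = 1/8
check: Δy/Fy = (-837/800) / (-837/100) = 1/8 ✓

α = 1/8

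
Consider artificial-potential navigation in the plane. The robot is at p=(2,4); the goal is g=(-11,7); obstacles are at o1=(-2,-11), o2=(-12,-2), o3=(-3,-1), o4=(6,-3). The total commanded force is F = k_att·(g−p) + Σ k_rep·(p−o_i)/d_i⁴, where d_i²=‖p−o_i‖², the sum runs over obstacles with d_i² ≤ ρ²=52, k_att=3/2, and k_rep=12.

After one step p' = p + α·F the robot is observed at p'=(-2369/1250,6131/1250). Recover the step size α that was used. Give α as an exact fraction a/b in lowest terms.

F_att = 3/2·(g−p) = 3/2·(-13,3) = (-19.5000,4.5000)
o1: d²=241 > ρ²=52 → inactive
o2: d²=232 > ρ²=52 → inactive
o3: d²=50 ≤ ρ²=52; F_rep = 12·(5,5)/50² = (0.0240,0.0240)
o4: d²=65 > ρ²=52 → inactive
F = F_att + ΣF_rep = (-19.4760,4.5240)
Δp = p'−p = (-3.8952,0.9048); α = Δx/Fx = (-4869/1250) / (-4869/250) = 1/5
check: Δy/Fy = (1131/1250) / (1131/250) = 1/5 ✓

α = 1/5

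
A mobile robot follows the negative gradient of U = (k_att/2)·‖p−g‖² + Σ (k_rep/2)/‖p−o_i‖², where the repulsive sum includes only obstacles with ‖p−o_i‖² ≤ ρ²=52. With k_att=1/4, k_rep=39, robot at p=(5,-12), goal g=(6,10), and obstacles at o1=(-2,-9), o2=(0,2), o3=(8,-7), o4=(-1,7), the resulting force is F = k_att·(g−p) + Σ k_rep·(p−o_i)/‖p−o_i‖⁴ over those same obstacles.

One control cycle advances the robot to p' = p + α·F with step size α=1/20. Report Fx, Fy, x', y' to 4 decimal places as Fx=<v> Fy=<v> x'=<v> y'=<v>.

F_att = 1/4·(g−p) = 1/4·(1,22) = (0.2500,5.5000)
o1: d²=58 > ρ²=52 → inactive
o2: d²=221 > ρ²=52 → inactive
o3: d²=34 ≤ ρ²=52; F_rep = 39·(-3,-5)/34² = (-0.1012,-0.1687)
o4: d²=397 > ρ²=52 → inactive
F = F_att + ΣF_rep = (0.1488,5.3313)
p' = p + 1/20·F = (5.0074,-11.7334)

Fx=0.1488 Fy=5.3313 x'=5.0074 y'=-11.7334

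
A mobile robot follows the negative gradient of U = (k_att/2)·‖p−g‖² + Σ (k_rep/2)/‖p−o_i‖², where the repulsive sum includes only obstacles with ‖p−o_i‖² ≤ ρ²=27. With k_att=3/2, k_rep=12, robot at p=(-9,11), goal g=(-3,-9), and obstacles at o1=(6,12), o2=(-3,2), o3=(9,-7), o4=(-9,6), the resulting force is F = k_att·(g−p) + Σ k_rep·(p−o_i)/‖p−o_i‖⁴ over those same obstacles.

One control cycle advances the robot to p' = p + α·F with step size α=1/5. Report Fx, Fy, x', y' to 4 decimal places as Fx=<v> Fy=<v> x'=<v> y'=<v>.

Fx=9.0000 Fy=-29.9040 x'=-7.2000 y'=5.0192

F_att = 3/2·(g−p) = 3/2·(6,-20) = (9.0000,-30.0000)
o1: d²=226 > ρ²=27 → inactive
o2: d²=117 > ρ²=27 → inactive
o3: d²=648 > ρ²=27 → inactive
o4: d²=25 ≤ ρ²=27; F_rep = 12·(0,5)/25² = (0.0000,0.0960)
F = F_att + ΣF_rep = (9.0000,-29.9040)
p' = p + 1/5·F = (-7.2000,5.0192)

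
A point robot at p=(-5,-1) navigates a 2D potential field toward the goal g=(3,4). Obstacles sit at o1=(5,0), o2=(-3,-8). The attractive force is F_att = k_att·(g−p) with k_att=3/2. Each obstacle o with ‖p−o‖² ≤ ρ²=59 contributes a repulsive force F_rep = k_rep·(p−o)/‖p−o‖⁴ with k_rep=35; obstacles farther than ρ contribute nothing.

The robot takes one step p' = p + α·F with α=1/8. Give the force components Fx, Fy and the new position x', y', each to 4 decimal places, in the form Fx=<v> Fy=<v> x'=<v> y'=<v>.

F_att = 3/2·(g−p) = 3/2·(8,5) = (12.0000,7.5000)
o1: d²=101 > ρ²=59 → inactive
o2: d²=53 ≤ ρ²=59; F_rep = 35·(-2,7)/53² = (-0.0249,0.0872)
F = F_att + ΣF_rep = (11.9751,7.5872)
p' = p + 1/8·F = (-3.5031,-0.0516)

Fx=11.9751 Fy=7.5872 x'=-3.5031 y'=-0.0516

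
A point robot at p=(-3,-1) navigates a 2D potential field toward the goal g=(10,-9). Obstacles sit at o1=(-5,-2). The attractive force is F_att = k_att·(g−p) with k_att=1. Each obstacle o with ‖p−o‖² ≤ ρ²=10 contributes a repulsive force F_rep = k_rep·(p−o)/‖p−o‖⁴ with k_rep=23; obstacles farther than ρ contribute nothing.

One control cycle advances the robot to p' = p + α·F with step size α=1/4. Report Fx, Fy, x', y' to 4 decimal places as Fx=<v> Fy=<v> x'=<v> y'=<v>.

Fx=14.8400 Fy=-7.0800 x'=0.7100 y'=-2.7700

F_att = 1·(g−p) = 1·(13,-8) = (13.0000,-8.0000)
o1: d²=5 ≤ ρ²=10; F_rep = 23·(2,1)/5² = (1.8400,0.9200)
F = F_att + ΣF_rep = (14.8400,-7.0800)
p' = p + 1/4·F = (0.7100,-2.7700)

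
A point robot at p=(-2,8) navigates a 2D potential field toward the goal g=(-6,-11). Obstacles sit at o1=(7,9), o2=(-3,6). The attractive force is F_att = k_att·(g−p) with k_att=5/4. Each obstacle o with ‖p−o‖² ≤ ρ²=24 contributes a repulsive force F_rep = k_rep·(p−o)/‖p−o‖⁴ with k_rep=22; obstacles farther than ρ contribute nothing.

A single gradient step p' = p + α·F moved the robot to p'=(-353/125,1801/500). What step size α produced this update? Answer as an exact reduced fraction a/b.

F_att = 5/4·(g−p) = 5/4·(-4,-19) = (-5.0000,-23.7500)
o1: d²=82 > ρ²=24 → inactive
o2: d²=5 ≤ ρ²=24; F_rep = 22·(1,2)/5² = (0.8800,1.7600)
F = F_att + ΣF_rep = (-4.1200,-21.9900)
Δp = p'−p = (-0.8240,-4.3980); α = Δx/Fx = (-103/125) / (-103/25) = 1/5
check: Δy/Fy = (-2199/500) / (-2199/100) = 1/5 ✓

α = 1/5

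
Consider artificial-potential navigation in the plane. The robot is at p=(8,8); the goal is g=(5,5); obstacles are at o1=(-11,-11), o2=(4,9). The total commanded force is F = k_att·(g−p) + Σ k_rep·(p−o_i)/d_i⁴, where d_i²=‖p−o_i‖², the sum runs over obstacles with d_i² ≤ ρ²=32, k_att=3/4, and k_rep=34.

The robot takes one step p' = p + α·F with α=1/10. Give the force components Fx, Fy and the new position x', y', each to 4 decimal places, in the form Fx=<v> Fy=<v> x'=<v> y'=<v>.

Fx=-1.7794 Fy=-2.3676 x'=7.8221 y'=7.7632

F_att = 3/4·(g−p) = 3/4·(-3,-3) = (-2.2500,-2.2500)
o1: d²=722 > ρ²=32 → inactive
o2: d²=17 ≤ ρ²=32; F_rep = 34·(4,-1)/17² = (0.4706,-0.1176)
F = F_att + ΣF_rep = (-1.7794,-2.3676)
p' = p + 1/10·F = (7.8221,7.7632)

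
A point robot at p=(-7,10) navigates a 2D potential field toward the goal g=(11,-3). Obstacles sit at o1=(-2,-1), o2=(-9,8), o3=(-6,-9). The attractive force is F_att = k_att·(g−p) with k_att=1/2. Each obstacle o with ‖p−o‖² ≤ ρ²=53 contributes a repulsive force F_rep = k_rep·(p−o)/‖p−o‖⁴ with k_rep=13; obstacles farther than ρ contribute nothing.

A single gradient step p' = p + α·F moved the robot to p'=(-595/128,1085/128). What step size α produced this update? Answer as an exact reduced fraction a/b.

F_att = 1/2·(g−p) = 1/2·(18,-13) = (9.0000,-6.5000)
o1: d²=146 > ρ²=53 → inactive
o2: d²=8 ≤ ρ²=53; F_rep = 13·(2,2)/8² = (0.4062,0.4062)
o3: d²=362 > ρ²=53 → inactive
F = F_att + ΣF_rep = (9.4062,-6.0938)
Δp = p'−p = (2.3516,-1.5234); α = Δx/Fx = (301/128) / (301/32) = 1/4
check: Δy/Fy = (-195/128) / (-195/32) = 1/4 ✓

α = 1/4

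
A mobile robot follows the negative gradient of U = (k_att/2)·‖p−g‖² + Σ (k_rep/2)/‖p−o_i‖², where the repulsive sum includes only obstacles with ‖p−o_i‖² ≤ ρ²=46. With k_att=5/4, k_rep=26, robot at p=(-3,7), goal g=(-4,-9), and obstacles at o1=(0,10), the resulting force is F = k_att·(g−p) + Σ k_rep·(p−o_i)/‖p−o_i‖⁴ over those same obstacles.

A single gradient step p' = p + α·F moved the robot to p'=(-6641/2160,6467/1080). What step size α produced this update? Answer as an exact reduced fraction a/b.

α = 1/20

F_att = 5/4·(g−p) = 5/4·(-1,-16) = (-1.2500,-20.0000)
o1: d²=18 ≤ ρ²=46; F_rep = 26·(-3,-3)/18² = (-0.2407,-0.2407)
F = F_att + ΣF_rep = (-1.4907,-20.2407)
Δp = p'−p = (-0.0745,-1.0120); α = Δx/Fx = (-161/2160) / (-161/108) = 1/20
check: Δy/Fy = (-1093/1080) / (-1093/54) = 1/20 ✓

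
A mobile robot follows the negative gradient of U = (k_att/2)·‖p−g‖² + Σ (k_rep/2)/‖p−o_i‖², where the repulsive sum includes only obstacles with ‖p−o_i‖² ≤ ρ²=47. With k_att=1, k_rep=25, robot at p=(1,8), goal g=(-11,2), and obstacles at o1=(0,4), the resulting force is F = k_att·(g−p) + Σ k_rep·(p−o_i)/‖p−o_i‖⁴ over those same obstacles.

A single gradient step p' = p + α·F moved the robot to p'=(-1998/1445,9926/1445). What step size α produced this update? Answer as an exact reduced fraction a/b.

α = 1/5

F_att = 1·(g−p) = 1·(-12,-6) = (-12.0000,-6.0000)
o1: d²=17 ≤ ρ²=47; F_rep = 25·(1,4)/17² = (0.0865,0.3460)
F = F_att + ΣF_rep = (-11.9135,-5.6540)
Δp = p'−p = (-2.3827,-1.1308); α = Δx/Fx = (-3443/1445) / (-3443/289) = 1/5
check: Δy/Fy = (-1634/1445) / (-1634/289) = 1/5 ✓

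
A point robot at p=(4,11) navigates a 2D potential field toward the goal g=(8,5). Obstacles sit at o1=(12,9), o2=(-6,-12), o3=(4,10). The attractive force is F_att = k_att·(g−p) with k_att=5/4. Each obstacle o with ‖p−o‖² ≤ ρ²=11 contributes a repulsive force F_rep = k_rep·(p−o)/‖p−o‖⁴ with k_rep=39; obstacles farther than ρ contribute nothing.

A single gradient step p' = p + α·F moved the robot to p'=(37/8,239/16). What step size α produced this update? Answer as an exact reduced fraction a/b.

α = 1/8

F_att = 5/4·(g−p) = 5/4·(4,-6) = (5.0000,-7.5000)
o1: d²=68 > ρ²=11 → inactive
o2: d²=629 > ρ²=11 → inactive
o3: d²=1 ≤ ρ²=11; F_rep = 39·(0,1)/1² = (0.0000,39.0000)
F = F_att + ΣF_rep = (5.0000,31.5000)
Δp = p'−p = (0.6250,3.9375); α = Δx/Fx = (5/8) / (5) = 1/8
check: Δy/Fy = (63/16) / (63/2) = 1/8 ✓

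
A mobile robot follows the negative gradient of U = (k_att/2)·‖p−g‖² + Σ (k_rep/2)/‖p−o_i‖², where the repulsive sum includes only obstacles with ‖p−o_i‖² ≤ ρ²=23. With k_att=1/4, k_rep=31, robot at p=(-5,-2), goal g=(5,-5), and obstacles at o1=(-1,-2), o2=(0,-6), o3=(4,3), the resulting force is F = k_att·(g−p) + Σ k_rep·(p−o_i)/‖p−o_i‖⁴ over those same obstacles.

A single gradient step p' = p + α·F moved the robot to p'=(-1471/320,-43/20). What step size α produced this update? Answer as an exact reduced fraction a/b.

F_att = 1/4·(g−p) = 1/4·(10,-3) = (2.5000,-0.7500)
o1: d²=16 ≤ ρ²=23; F_rep = 31·(-4,0)/16² = (-0.4844,0.0000)
o2: d²=41 > ρ²=23 → inactive
o3: d²=106 > ρ²=23 → inactive
F = F_att + ΣF_rep = (2.0156,-0.7500)
Δp = p'−p = (0.4031,-0.1500); α = Δx/Fx = (129/320) / (129/64) = 1/5
check: Δy/Fy = (-3/20) / (-3/4) = 1/5 ✓

α = 1/5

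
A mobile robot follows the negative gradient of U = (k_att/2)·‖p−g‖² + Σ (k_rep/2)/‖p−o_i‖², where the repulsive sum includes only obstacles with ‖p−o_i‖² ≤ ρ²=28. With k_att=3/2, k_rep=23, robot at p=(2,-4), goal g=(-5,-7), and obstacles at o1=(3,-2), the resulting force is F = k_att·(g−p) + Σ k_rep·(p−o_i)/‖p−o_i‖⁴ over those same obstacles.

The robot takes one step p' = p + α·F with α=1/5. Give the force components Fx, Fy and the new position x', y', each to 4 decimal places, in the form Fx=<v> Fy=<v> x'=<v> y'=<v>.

F_att = 3/2·(g−p) = 3/2·(-7,-3) = (-10.5000,-4.5000)
o1: d²=5 ≤ ρ²=28; F_rep = 23·(-1,-2)/5² = (-0.9200,-1.8400)
F = F_att + ΣF_rep = (-11.4200,-6.3400)
p' = p + 1/5·F = (-0.2840,-5.2680)

Fx=-11.4200 Fy=-6.3400 x'=-0.2840 y'=-5.2680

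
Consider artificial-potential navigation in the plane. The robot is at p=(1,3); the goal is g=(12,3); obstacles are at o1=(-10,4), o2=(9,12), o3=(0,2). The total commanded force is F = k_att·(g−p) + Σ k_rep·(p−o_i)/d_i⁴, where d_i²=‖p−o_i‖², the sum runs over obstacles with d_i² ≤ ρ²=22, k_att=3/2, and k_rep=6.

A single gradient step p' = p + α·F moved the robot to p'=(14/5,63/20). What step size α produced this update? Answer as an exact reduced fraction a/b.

F_att = 3/2·(g−p) = 3/2·(11,0) = (16.5000,0.0000)
o1: d²=122 > ρ²=22 → inactive
o2: d²=145 > ρ²=22 → inactive
o3: d²=2 ≤ ρ²=22; F_rep = 6·(1,1)/2² = (1.5000,1.5000)
F = F_att + ΣF_rep = (18.0000,1.5000)
Δp = p'−p = (1.8000,0.1500); α = Δx/Fx = (9/5) / (18) = 1/10
check: Δy/Fy = (3/20) / (3/2) = 1/10 ✓

α = 1/10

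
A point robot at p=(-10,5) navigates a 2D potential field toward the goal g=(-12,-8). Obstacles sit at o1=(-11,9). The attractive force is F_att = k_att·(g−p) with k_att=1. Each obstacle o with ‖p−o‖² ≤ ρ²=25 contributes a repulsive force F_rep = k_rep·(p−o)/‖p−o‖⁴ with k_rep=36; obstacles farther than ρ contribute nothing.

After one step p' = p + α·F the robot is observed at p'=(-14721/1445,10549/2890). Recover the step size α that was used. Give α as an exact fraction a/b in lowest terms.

α = 1/10

F_att = 1·(g−p) = 1·(-2,-13) = (-2.0000,-13.0000)
o1: d²=17 ≤ ρ²=25; F_rep = 36·(1,-4)/17² = (0.1246,-0.4983)
F = F_att + ΣF_rep = (-1.8754,-13.4983)
Δp = p'−p = (-0.1875,-1.3498); α = Δx/Fx = (-271/1445) / (-542/289) = 1/10
check: Δy/Fy = (-3901/2890) / (-3901/289) = 1/10 ✓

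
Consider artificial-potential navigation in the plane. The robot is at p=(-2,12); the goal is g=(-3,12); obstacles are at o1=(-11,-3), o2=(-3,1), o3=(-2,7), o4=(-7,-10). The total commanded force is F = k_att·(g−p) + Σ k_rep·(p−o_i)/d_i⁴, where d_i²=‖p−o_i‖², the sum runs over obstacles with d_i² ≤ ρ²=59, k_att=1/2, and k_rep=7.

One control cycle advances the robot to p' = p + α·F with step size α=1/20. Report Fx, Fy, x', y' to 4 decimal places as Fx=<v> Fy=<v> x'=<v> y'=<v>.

F_att = 1/2·(g−p) = 1/2·(-1,0) = (-0.5000,0.0000)
o1: d²=306 > ρ²=59 → inactive
o2: d²=122 > ρ²=59 → inactive
o3: d²=25 ≤ ρ²=59; F_rep = 7·(0,5)/25² = (0.0000,0.0560)
o4: d²=509 > ρ²=59 → inactive
F = F_att + ΣF_rep = (-0.5000,0.0560)
p' = p + 1/20·F = (-2.0250,12.0028)

Fx=-0.5000 Fy=0.0560 x'=-2.0250 y'=12.0028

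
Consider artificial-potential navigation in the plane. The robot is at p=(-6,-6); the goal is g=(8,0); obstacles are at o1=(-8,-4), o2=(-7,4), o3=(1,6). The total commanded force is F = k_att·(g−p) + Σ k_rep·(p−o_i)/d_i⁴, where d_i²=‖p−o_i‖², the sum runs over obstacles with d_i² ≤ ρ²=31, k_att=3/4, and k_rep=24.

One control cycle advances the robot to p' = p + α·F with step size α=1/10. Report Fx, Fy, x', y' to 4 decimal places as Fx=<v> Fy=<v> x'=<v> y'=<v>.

Fx=11.2500 Fy=3.7500 x'=-4.8750 y'=-5.6250

F_att = 3/4·(g−p) = 3/4·(14,6) = (10.5000,4.5000)
o1: d²=8 ≤ ρ²=31; F_rep = 24·(2,-2)/8² = (0.7500,-0.7500)
o2: d²=101 > ρ²=31 → inactive
o3: d²=193 > ρ²=31 → inactive
F = F_att + ΣF_rep = (11.2500,3.7500)
p' = p + 1/10·F = (-4.8750,-5.6250)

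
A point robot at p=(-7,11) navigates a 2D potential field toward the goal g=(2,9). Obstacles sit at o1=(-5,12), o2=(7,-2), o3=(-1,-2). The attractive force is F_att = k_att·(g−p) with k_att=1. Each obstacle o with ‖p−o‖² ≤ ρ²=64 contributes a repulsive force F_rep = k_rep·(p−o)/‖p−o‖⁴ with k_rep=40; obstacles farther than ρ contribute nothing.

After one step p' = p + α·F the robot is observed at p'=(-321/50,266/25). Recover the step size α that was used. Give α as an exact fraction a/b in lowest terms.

α = 1/10

F_att = 1·(g−p) = 1·(9,-2) = (9.0000,-2.0000)
o1: d²=5 ≤ ρ²=64; F_rep = 40·(-2,-1)/5² = (-3.2000,-1.6000)
o2: d²=365 > ρ²=64 → inactive
o3: d²=205 > ρ²=64 → inactive
F = F_att + ΣF_rep = (5.8000,-3.6000)
Δp = p'−p = (0.5800,-0.3600); α = Δx/Fx = (29/50) / (29/5) = 1/10
check: Δy/Fy = (-9/25) / (-18/5) = 1/10 ✓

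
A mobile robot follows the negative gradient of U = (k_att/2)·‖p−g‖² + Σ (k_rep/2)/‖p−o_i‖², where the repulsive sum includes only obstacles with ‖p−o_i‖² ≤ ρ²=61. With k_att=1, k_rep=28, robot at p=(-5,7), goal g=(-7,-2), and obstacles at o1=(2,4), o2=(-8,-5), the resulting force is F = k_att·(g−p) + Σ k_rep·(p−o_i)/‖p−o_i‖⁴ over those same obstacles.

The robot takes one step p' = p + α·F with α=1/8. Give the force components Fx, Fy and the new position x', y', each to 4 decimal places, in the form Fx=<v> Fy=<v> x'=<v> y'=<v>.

F_att = 1·(g−p) = 1·(-2,-9) = (-2.0000,-9.0000)
o1: d²=58 ≤ ρ²=61; F_rep = 28·(-7,3)/58² = (-0.0583,0.0250)
o2: d²=153 > ρ²=61 → inactive
F = F_att + ΣF_rep = (-2.0583,-8.9750)
p' = p + 1/8·F = (-5.2573,5.8781)

Fx=-2.0583 Fy=-8.9750 x'=-5.2573 y'=5.8781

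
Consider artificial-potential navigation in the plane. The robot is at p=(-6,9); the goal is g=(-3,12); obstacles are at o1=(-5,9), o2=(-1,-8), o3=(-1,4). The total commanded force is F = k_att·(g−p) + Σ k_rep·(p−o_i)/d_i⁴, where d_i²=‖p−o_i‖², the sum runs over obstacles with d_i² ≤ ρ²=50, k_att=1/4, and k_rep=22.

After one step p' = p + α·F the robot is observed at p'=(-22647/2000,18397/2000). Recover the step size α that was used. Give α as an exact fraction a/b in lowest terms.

α = 1/4

F_att = 1/4·(g−p) = 1/4·(3,3) = (0.7500,0.7500)
o1: d²=1 ≤ ρ²=50; F_rep = 22·(-1,0)/1² = (-22.0000,0.0000)
o2: d²=314 > ρ²=50 → inactive
o3: d²=50 ≤ ρ²=50; F_rep = 22·(-5,5)/50² = (-0.0440,0.0440)
F = F_att + ΣF_rep = (-21.2940,0.7940)
Δp = p'−p = (-5.3235,0.1985); α = Δx/Fx = (-10647/2000) / (-10647/500) = 1/4
check: Δy/Fy = (397/2000) / (397/500) = 1/4 ✓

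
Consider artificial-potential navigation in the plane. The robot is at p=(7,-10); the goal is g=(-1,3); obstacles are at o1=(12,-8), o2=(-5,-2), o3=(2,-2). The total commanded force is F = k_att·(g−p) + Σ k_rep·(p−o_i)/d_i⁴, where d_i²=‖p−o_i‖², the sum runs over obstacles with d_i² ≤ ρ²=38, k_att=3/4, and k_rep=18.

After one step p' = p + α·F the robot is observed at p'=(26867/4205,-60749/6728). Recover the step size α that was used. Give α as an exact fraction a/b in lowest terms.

F_att = 3/4·(g−p) = 3/4·(-8,13) = (-6.0000,9.7500)
o1: d²=29 ≤ ρ²=38; F_rep = 18·(-5,-2)/29² = (-0.1070,-0.0428)
o2: d²=208 > ρ²=38 → inactive
o3: d²=89 > ρ²=38 → inactive
F = F_att + ΣF_rep = (-6.1070,9.7072)
Δp = p'−p = (-0.6107,0.9707); α = Δx/Fx = (-2568/4205) / (-5136/841) = 1/10
check: Δy/Fy = (6531/6728) / (32655/3364) = 1/10 ✓

α = 1/10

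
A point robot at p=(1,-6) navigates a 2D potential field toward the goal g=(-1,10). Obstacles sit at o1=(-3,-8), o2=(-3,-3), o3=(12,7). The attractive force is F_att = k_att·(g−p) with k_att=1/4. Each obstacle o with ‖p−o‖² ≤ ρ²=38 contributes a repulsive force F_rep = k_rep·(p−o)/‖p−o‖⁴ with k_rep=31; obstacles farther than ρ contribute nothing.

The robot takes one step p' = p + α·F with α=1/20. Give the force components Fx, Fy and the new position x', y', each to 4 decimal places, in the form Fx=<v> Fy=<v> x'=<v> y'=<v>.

Fx=0.0084 Fy=4.0062 x'=1.0004 y'=-5.7997

F_att = 1/4·(g−p) = 1/4·(-2,16) = (-0.5000,4.0000)
o1: d²=20 ≤ ρ²=38; F_rep = 31·(4,2)/20² = (0.3100,0.1550)
o2: d²=25 ≤ ρ²=38; F_rep = 31·(4,-3)/25² = (0.1984,-0.1488)
o3: d²=290 > ρ²=38 → inactive
F = F_att + ΣF_rep = (0.0084,4.0062)
p' = p + 1/20·F = (1.0004,-5.7997)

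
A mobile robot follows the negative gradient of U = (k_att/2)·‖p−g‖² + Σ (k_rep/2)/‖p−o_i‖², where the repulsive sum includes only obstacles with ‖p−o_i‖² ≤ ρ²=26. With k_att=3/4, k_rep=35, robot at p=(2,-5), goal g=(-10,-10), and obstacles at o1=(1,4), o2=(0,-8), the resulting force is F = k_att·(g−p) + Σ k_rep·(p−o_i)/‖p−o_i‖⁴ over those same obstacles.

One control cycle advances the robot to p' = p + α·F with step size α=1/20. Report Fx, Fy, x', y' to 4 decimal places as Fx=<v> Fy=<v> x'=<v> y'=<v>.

F_att = 3/4·(g−p) = 3/4·(-12,-5) = (-9.0000,-3.7500)
o1: d²=82 > ρ²=26 → inactive
o2: d²=13 ≤ ρ²=26; F_rep = 35·(2,3)/13² = (0.4142,0.6213)
F = F_att + ΣF_rep = (-8.5858,-3.1287)
p' = p + 1/20·F = (1.5707,-5.1564)

Fx=-8.5858 Fy=-3.1287 x'=1.5707 y'=-5.1564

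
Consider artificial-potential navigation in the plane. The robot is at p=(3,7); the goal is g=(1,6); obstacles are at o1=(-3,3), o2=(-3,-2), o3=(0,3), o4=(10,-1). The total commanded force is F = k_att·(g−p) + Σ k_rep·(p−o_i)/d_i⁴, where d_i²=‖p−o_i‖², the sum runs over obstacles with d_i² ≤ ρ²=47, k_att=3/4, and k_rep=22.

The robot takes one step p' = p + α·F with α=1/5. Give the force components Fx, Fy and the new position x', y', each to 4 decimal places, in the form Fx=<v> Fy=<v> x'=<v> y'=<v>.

Fx=-1.3944 Fy=-0.6092 x'=2.7211 y'=6.8782

F_att = 3/4·(g−p) = 3/4·(-2,-1) = (-1.5000,-0.7500)
o1: d²=52 > ρ²=47 → inactive
o2: d²=117 > ρ²=47 → inactive
o3: d²=25 ≤ ρ²=47; F_rep = 22·(3,4)/25² = (0.1056,0.1408)
o4: d²=113 > ρ²=47 → inactive
F = F_att + ΣF_rep = (-1.3944,-0.6092)
p' = p + 1/5·F = (2.7211,6.8782)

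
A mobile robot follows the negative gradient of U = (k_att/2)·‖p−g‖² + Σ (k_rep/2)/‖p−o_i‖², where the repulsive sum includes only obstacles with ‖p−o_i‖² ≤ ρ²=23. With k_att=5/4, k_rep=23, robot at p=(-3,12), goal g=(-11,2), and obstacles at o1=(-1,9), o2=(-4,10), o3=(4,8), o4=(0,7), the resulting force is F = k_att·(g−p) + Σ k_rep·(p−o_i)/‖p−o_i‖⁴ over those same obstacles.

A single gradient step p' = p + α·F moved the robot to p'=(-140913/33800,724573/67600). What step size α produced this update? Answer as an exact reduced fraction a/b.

F_att = 5/4·(g−p) = 5/4·(-8,-10) = (-10.0000,-12.5000)
o1: d²=13 ≤ ρ²=23; F_rep = 23·(-2,3)/13² = (-0.2722,0.4083)
o2: d²=5 ≤ ρ²=23; F_rep = 23·(1,2)/5² = (0.9200,1.8400)
o3: d²=65 > ρ²=23 → inactive
o4: d²=34 > ρ²=23 → inactive
F = F_att + ΣF_rep = (-9.3522,-10.2517)
Δp = p'−p = (-1.1690,-1.2815); α = Δx/Fx = (-39513/33800) / (-39513/4225) = 1/8
check: Δy/Fy = (-86627/67600) / (-86627/8450) = 1/8 ✓

α = 1/8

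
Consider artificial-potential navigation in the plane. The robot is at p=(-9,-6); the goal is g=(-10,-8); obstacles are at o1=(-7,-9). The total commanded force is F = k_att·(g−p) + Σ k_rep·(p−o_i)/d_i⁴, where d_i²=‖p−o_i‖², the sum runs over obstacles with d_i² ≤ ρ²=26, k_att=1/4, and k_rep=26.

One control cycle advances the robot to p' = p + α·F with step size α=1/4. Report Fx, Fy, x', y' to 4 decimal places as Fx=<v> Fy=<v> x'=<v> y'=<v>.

Fx=-0.5577 Fy=-0.0385 x'=-9.1394 y'=-6.0096

F_att = 1/4·(g−p) = 1/4·(-1,-2) = (-0.2500,-0.5000)
o1: d²=13 ≤ ρ²=26; F_rep = 26·(-2,3)/13² = (-0.3077,0.4615)
F = F_att + ΣF_rep = (-0.5577,-0.0385)
p' = p + 1/4·F = (-9.1394,-6.0096)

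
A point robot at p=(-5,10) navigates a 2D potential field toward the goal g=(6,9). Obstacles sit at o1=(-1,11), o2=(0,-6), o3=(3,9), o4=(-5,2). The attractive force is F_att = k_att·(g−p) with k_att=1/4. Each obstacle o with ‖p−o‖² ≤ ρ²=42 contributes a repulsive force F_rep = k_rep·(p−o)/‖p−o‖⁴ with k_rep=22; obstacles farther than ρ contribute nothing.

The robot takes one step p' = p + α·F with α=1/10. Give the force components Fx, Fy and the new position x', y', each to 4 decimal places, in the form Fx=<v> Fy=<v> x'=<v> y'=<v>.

Fx=2.4455 Fy=-0.3261 x'=-4.7554 y'=9.9674

F_att = 1/4·(g−p) = 1/4·(11,-1) = (2.7500,-0.2500)
o1: d²=17 ≤ ρ²=42; F_rep = 22·(-4,-1)/17² = (-0.3045,-0.0761)
o2: d²=281 > ρ²=42 → inactive
o3: d²=65 > ρ²=42 → inactive
o4: d²=64 > ρ²=42 → inactive
F = F_att + ΣF_rep = (2.4455,-0.3261)
p' = p + 1/10·F = (-4.7554,9.9674)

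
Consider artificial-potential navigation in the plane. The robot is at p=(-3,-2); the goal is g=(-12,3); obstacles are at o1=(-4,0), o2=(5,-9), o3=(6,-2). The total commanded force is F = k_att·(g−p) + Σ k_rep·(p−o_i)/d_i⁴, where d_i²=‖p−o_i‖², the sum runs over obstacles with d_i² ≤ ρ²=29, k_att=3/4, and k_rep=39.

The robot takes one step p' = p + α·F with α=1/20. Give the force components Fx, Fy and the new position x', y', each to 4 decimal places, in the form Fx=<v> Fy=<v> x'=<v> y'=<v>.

Fx=-5.1900 Fy=0.6300 x'=-3.2595 y'=-1.9685

F_att = 3/4·(g−p) = 3/4·(-9,5) = (-6.7500,3.7500)
o1: d²=5 ≤ ρ²=29; F_rep = 39·(1,-2)/5² = (1.5600,-3.1200)
o2: d²=113 > ρ²=29 → inactive
o3: d²=81 > ρ²=29 → inactive
F = F_att + ΣF_rep = (-5.1900,0.6300)
p' = p + 1/20·F = (-3.2595,-1.9685)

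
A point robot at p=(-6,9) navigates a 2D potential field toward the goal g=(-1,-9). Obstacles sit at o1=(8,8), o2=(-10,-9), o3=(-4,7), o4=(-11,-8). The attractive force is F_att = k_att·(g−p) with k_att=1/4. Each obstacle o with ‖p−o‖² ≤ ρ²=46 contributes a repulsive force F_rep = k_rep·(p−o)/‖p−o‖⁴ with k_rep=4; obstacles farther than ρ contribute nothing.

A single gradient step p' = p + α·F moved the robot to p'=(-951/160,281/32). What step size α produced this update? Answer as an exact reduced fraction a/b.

F_att = 1/4·(g−p) = 1/4·(5,-18) = (1.2500,-4.5000)
o1: d²=197 > ρ²=46 → inactive
o2: d²=340 > ρ²=46 → inactive
o3: d²=8 ≤ ρ²=46; F_rep = 4·(-2,2)/8² = (-0.1250,0.1250)
o4: d²=314 > ρ²=46 → inactive
F = F_att + ΣF_rep = (1.1250,-4.3750)
Δp = p'−p = (0.0563,-0.2188); α = Δx/Fx = (9/160) / (9/8) = 1/20
check: Δy/Fy = (-7/32) / (-35/8) = 1/20 ✓

α = 1/20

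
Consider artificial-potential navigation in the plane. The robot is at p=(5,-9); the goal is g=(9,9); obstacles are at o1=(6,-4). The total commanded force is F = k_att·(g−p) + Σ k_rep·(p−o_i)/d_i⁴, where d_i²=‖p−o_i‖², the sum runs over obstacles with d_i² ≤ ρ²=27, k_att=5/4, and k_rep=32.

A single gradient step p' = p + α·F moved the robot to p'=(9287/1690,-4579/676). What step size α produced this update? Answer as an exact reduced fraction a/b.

F_att = 5/4·(g−p) = 5/4·(4,18) = (5.0000,22.5000)
o1: d²=26 ≤ ρ²=27; F_rep = 32·(-1,-5)/26² = (-0.0473,-0.2367)
F = F_att + ΣF_rep = (4.9527,22.2633)
Δp = p'−p = (0.4953,2.2263); α = Δx/Fx = (837/1690) / (837/169) = 1/10
check: Δy/Fy = (1505/676) / (7525/338) = 1/10 ✓

α = 1/10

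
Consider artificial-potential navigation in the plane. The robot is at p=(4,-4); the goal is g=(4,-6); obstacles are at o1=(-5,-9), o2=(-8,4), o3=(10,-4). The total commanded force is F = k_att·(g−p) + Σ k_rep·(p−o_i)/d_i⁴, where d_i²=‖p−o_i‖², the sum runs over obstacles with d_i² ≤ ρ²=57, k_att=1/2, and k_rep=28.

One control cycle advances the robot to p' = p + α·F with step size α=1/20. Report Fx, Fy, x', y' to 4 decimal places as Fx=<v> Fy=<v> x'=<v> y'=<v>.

Fx=-0.1296 Fy=-1.0000 x'=3.9935 y'=-4.0500

F_att = 1/2·(g−p) = 1/2·(0,-2) = (0.0000,-1.0000)
o1: d²=106 > ρ²=57 → inactive
o2: d²=208 > ρ²=57 → inactive
o3: d²=36 ≤ ρ²=57; F_rep = 28·(-6,0)/36² = (-0.1296,0.0000)
F = F_att + ΣF_rep = (-0.1296,-1.0000)
p' = p + 1/20·F = (3.9935,-4.0500)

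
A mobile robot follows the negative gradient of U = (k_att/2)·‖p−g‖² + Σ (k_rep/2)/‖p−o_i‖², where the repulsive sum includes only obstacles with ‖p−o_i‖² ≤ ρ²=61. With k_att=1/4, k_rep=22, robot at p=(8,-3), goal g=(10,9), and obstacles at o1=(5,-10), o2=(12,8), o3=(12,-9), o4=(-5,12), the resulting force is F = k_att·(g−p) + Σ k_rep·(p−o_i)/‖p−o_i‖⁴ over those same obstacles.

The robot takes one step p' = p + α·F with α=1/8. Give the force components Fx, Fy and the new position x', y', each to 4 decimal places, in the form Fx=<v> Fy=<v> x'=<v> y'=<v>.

Fx=0.4871 Fy=3.0946 x'=8.0609 y'=-2.6132

F_att = 1/4·(g−p) = 1/4·(2,12) = (0.5000,3.0000)
o1: d²=58 ≤ ρ²=61; F_rep = 22·(3,7)/58² = (0.0196,0.0458)
o2: d²=137 > ρ²=61 → inactive
o3: d²=52 ≤ ρ²=61; F_rep = 22·(-4,6)/52² = (-0.0325,0.0488)
o4: d²=394 > ρ²=61 → inactive
F = F_att + ΣF_rep = (0.4871,3.0946)
p' = p + 1/8·F = (8.0609,-2.6132)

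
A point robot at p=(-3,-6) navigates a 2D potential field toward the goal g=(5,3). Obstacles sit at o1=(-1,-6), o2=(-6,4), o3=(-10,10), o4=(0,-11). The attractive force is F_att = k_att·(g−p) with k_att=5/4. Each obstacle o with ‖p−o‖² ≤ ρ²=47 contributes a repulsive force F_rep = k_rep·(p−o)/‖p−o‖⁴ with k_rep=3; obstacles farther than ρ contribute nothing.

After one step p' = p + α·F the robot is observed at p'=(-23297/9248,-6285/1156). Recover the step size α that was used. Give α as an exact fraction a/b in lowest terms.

F_att = 5/4·(g−p) = 5/4·(8,9) = (10.0000,11.2500)
o1: d²=4 ≤ ρ²=47; F_rep = 3·(-2,0)/4² = (-0.3750,0.0000)
o2: d²=109 > ρ²=47 → inactive
o3: d²=305 > ρ²=47 → inactive
o4: d²=34 ≤ ρ²=47; F_rep = 3·(-3,5)/34² = (-0.0078,0.0130)
F = F_att + ΣF_rep = (9.6172,11.2630)
Δp = p'−p = (0.4809,0.5631); α = Δx/Fx = (4447/9248) / (22235/2312) = 1/20
check: Δy/Fy = (651/1156) / (3255/289) = 1/20 ✓

α = 1/20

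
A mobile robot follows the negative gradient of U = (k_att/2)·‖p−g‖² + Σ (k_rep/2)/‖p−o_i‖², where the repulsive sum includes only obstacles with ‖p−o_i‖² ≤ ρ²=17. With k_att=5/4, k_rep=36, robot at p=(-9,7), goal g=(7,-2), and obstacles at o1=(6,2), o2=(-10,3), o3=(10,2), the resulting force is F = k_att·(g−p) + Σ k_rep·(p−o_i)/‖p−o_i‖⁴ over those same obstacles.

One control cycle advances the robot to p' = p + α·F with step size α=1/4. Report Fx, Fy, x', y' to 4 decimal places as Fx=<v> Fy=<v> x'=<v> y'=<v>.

Fx=20.1246 Fy=-10.7517 x'=-3.9689 y'=4.3121

F_att = 5/4·(g−p) = 5/4·(16,-9) = (20.0000,-11.2500)
o1: d²=250 > ρ²=17 → inactive
o2: d²=17 ≤ ρ²=17; F_rep = 36·(1,4)/17² = (0.1246,0.4983)
o3: d²=386 > ρ²=17 → inactive
F = F_att + ΣF_rep = (20.1246,-10.7517)
p' = p + 1/4·F = (-3.9689,4.3121)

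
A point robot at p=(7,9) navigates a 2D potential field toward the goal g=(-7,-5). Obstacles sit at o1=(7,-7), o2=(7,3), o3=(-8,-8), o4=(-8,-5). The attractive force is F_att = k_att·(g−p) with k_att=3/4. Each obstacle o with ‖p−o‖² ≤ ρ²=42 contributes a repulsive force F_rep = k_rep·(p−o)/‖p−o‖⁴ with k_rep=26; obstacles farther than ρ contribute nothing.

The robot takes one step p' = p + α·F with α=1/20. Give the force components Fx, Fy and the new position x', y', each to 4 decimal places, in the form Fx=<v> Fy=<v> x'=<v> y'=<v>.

Fx=-10.5000 Fy=-10.3796 x'=6.4750 y'=8.4810

F_att = 3/4·(g−p) = 3/4·(-14,-14) = (-10.5000,-10.5000)
o1: d²=256 > ρ²=42 → inactive
o2: d²=36 ≤ ρ²=42; F_rep = 26·(0,6)/36² = (0.0000,0.1204)
o3: d²=514 > ρ²=42 → inactive
o4: d²=421 > ρ²=42 → inactive
F = F_att + ΣF_rep = (-10.5000,-10.3796)
p' = p + 1/20·F = (6.4750,8.4810)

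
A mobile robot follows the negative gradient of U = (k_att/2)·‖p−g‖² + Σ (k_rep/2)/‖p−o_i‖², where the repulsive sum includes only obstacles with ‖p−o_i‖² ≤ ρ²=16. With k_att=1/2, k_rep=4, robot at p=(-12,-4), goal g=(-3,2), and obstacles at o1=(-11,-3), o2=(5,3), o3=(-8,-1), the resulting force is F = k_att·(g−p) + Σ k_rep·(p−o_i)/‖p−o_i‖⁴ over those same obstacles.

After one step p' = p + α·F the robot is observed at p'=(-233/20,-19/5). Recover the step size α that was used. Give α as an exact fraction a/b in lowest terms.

α = 1/10

F_att = 1/2·(g−p) = 1/2·(9,6) = (4.5000,3.0000)
o1: d²=2 ≤ ρ²=16; F_rep = 4·(-1,-1)/2² = (-1.0000,-1.0000)
o2: d²=338 > ρ²=16 → inactive
o3: d²=25 > ρ²=16 → inactive
F = F_att + ΣF_rep = (3.5000,2.0000)
Δp = p'−p = (0.3500,0.2000); α = Δx/Fx = (7/20) / (7/2) = 1/10
check: Δy/Fy = (1/5) / (2) = 1/10 ✓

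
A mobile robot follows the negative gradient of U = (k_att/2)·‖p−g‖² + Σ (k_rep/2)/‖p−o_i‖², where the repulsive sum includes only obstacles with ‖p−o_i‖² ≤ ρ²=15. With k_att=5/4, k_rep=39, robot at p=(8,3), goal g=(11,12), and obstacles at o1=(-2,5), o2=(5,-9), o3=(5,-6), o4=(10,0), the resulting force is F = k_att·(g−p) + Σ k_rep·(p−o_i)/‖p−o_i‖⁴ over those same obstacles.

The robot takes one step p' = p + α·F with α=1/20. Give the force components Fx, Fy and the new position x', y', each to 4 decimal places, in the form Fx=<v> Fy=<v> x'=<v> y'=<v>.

F_att = 5/4·(g−p) = 5/4·(3,9) = (3.7500,11.2500)
o1: d²=104 > ρ²=15 → inactive
o2: d²=153 > ρ²=15 → inactive
o3: d²=90 > ρ²=15 → inactive
o4: d²=13 ≤ ρ²=15; F_rep = 39·(-2,3)/13² = (-0.4615,0.6923)
F = F_att + ΣF_rep = (3.2885,11.9423)
p' = p + 1/20·F = (8.1644,3.5971)

Fx=3.2885 Fy=11.9423 x'=8.1644 y'=3.5971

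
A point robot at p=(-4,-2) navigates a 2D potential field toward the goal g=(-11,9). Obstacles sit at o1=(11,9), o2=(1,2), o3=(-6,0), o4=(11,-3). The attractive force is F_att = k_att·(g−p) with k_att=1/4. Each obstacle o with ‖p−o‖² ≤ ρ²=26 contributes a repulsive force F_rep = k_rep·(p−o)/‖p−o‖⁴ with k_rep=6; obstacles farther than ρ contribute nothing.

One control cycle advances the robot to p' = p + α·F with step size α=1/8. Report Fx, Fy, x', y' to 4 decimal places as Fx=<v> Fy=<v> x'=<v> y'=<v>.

F_att = 1/4·(g−p) = 1/4·(-7,11) = (-1.7500,2.7500)
o1: d²=346 > ρ²=26 → inactive
o2: d²=41 > ρ²=26 → inactive
o3: d²=8 ≤ ρ²=26; F_rep = 6·(2,-2)/8² = (0.1875,-0.1875)
o4: d²=226 > ρ²=26 → inactive
F = F_att + ΣF_rep = (-1.5625,2.5625)
p' = p + 1/8·F = (-4.1953,-1.6797)

Fx=-1.5625 Fy=2.5625 x'=-4.1953 y'=-1.6797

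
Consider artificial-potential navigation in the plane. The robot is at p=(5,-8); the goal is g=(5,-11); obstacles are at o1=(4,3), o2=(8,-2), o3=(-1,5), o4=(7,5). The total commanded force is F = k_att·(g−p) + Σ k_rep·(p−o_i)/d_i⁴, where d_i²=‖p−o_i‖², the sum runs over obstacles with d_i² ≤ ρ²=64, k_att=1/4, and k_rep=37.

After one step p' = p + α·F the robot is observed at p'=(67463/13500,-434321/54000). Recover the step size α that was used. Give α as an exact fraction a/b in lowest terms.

α = 1/20

F_att = 1/4·(g−p) = 1/4·(0,-3) = (0.0000,-0.7500)
o1: d²=122 > ρ²=64 → inactive
o2: d²=45 ≤ ρ²=64; F_rep = 37·(-3,-6)/45² = (-0.0548,-0.1096)
o3: d²=205 > ρ²=64 → inactive
o4: d²=173 > ρ²=64 → inactive
F = F_att + ΣF_rep = (-0.0548,-0.8596)
Δp = p'−p = (-0.0027,-0.0430); α = Δx/Fx = (-37/13500) / (-37/675) = 1/20
check: Δy/Fy = (-2321/54000) / (-2321/2700) = 1/20 ✓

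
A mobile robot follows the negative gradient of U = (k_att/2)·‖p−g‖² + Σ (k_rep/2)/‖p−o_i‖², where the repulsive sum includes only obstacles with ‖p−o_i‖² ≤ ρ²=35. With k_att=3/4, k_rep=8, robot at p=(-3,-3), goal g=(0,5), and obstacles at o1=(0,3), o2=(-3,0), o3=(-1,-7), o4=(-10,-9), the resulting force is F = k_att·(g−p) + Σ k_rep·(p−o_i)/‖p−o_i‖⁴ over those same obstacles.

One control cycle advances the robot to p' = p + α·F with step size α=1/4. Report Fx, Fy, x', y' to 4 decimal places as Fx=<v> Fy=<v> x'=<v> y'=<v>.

F_att = 3/4·(g−p) = 3/4·(3,8) = (2.2500,6.0000)
o1: d²=45 > ρ²=35 → inactive
o2: d²=9 ≤ ρ²=35; F_rep = 8·(0,-3)/9² = (0.0000,-0.2963)
o3: d²=20 ≤ ρ²=35; F_rep = 8·(-2,4)/20² = (-0.0400,0.0800)
o4: d²=85 > ρ²=35 → inactive
F = F_att + ΣF_rep = (2.2100,5.7837)
p' = p + 1/4·F = (-2.4475,-1.5541)

Fx=2.2100 Fy=5.7837 x'=-2.4475 y'=-1.5541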